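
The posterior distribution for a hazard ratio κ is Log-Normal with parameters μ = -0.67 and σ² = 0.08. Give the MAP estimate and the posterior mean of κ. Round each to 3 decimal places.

Mode = exp(μ − σ²) = exp(-0.75) = 0.472.
Mean = exp(μ + σ²/2) = exp(-0.630) = 0.533.
Mean > mode: the posterior has a right tail.

MAP estimate = 0.472, posterior mean = 0.533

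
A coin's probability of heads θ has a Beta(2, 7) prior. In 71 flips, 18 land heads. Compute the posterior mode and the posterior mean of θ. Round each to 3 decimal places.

MAP = 0.244; posterior mean = 0.250

Posterior: Beta(2+18, 7+53) = Beta(20, 60).
Mode = (20−1)/(20+60−2) = 19/78 = 0.244.
Mean = 20/(20+60) = 20/80 = 0.250.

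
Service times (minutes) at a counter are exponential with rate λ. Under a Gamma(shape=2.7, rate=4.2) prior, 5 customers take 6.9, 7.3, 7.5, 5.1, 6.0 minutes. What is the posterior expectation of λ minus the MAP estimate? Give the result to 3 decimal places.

Σ times = 32.8. Posterior: Gamma(shape = 2.7+5 = 7.7, rate = 4.2+32.8 = 37.0).
Mode = (α−1)/β = 6.7/37.0 = 0.181.
Mean = α/β = 7.7/37.0 = 0.208.
Difference = 0.208 − 0.181 = 0.027.
Mean > mode: the posterior has a right tail.

0.027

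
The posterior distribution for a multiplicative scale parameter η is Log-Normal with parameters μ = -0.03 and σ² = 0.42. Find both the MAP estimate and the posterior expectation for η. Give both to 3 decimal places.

Mode = exp(μ − σ²) = exp(-0.45) = 0.638.
Mean = exp(μ + σ²/2) = exp(0.180) = 1.197.

MAP estimate = 0.638, posterior expectation = 1.197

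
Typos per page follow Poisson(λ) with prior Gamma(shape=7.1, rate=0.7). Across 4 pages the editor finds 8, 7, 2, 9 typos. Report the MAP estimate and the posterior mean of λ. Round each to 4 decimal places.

MAP estimate = 6.8298, posterior mean = 7.0426

Σ counts = 26. Posterior: Gamma(shape = 7.1+26 = 33.1, rate = 0.7+4 = 4.7).
Mode = (α−1)/β = 32.1/4.7 = 6.8298.
Mean = α/β = 33.1/4.7 = 7.0426.
The posterior is right-skewed, so the mean exceeds the mode.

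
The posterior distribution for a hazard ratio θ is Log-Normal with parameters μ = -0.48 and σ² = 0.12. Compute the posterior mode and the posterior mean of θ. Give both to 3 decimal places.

Mode = exp(μ − σ²) = exp(-0.60) = 0.549.
Mean = exp(μ + σ²/2) = exp(-0.420) = 0.657.
Right-skewed posterior ⇒ mode < mean.

θ_MAP = 0.549, E[θ|data] = 0.657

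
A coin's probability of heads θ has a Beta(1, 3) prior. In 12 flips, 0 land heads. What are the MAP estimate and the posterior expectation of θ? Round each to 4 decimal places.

MAP: 0.0000. Posterior mean: 0.0625.

Posterior: Beta(1+0, 3+12) = Beta(1, 15).
Since α = 1 ≤ 1 and β > 1, the Beta density is monotone decreasing on [0,1]; the mode is at 0.
Mean = 1/(1+15) = 0.0625.
The posterior is right-skewed, so the mean exceeds the mode.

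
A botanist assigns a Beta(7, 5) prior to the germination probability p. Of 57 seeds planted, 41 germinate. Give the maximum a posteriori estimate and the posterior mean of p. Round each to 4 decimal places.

Posterior: Beta(7+41, 5+16) = Beta(48, 21).
Mode = (48−1)/(48+21−2) = 47/67 = 0.7015.
Mean = 48/(48+21) = 48/69 = 0.6957.
Left-skewed posterior ⇒ mean < mode.

MAP = 0.7015, posterior mean = 0.6957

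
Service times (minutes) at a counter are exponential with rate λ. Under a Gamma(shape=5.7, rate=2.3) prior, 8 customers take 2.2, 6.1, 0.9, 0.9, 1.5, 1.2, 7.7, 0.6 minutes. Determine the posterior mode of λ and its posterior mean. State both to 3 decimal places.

MAP = 0.543; posterior mean = 0.585

Σ times = 21.1. Posterior: Gamma(shape = 5.7+8 = 13.7, rate = 2.3+21.1 = 23.4).
Mode = (α−1)/β = 12.7/23.4 = 0.543.
Mean = α/β = 13.7/23.4 = 0.585.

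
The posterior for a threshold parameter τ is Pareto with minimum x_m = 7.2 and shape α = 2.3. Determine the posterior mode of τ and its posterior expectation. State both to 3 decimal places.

The Pareto density is strictly decreasing on [x_m, ∞), so the mode is x_m = 7.200.
Mean = α·x_m/(α−1) = 2.3·7.2/1.3 = 12.738.

posterior mode = 7.200, posterior expectation = 12.738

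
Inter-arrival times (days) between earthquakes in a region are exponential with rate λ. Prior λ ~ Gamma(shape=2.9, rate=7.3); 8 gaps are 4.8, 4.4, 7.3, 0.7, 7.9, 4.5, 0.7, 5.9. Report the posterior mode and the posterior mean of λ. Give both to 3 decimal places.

MAP = 0.228, posterior mean = 0.251

Σ times = 36.2. Posterior: Gamma(shape = 2.9+8 = 10.9, rate = 7.3+36.2 = 43.5).
Mode = (α−1)/β = 9.9/43.5 = 0.228.
Mean = α/β = 10.9/43.5 = 0.251.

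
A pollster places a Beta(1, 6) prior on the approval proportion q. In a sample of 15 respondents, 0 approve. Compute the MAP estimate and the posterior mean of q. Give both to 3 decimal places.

MAP estimate = 0.000, posterior mean = 0.045

Posterior: Beta(1+0, 6+15) = Beta(1, 21).
Since α = 1 ≤ 1 and β > 1, the Beta density is monotone decreasing on [0,1]; the mode is at 0.
Mean = 1/(1+21) = 0.045.
The posterior is right-skewed, so the mean exceeds the mode.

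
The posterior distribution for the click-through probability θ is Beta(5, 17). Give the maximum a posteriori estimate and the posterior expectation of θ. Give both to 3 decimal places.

Mode = (5−1)/(5+17−2) = 4/20 = 0.200.
Mean = 5/(5+17) = 5/22 = 0.227.
Mean > mode: the posterior has a right tail.

θ_MAP = 0.200, E[θ|data] = 0.227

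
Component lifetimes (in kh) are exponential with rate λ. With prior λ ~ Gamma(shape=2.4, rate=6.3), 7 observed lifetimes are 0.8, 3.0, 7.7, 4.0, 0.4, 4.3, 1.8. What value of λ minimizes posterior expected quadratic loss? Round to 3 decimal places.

Σ times = 22.0. Posterior: Gamma(shape = 2.4+7 = 9.4, rate = 6.3+22.0 = 28.3).
Mode = (α−1)/β = 8.4/28.3 = 0.297.
Mean = α/β = 9.4/28.3 = 0.332.
Quadratic loss ⇒ the optimal estimator is the posterior mean.

0.332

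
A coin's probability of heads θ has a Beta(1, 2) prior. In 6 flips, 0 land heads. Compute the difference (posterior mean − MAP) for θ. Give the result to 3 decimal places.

Posterior: Beta(1+0, 2+6) = Beta(1, 8).
Since α = 1 ≤ 1 and β > 1, the Beta density is monotone decreasing on [0,1]; the mode is at 0.
Mean = 1/(1+8) = 0.111.
Difference = 0.111 − 0.000 = 0.111.

0.111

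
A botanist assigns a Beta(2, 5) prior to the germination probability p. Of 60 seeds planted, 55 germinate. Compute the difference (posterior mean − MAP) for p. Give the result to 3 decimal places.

-0.011

Posterior: Beta(2+55, 5+5) = Beta(57, 10).
Mode = (57−1)/(57+10−2) = 56/65 = 0.862.
Mean = 57/(57+10) = 57/67 = 0.851.
Difference = 0.851 − 0.862 = -0.011.
Left-skewed posterior ⇒ mean < mode.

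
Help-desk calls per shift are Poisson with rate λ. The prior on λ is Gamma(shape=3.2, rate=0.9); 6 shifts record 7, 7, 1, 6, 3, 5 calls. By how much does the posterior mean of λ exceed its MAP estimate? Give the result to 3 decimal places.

0.145

Σ counts = 29. Posterior: Gamma(shape = 3.2+29 = 32.2, rate = 0.9+6 = 6.9).
Mode = (α−1)/β = 31.2/6.9 = 4.522.
Mean = α/β = 32.2/6.9 = 4.667.
Difference = 4.667 − 4.522 = 0.145.
Right-skewed posterior ⇒ mode < mean.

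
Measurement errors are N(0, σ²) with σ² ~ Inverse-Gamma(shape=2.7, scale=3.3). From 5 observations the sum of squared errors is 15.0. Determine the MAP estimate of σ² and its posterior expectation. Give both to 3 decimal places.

σ²_MAP = 1.742, E[σ²|data] = 2.571

Posterior: Inverse-Gamma(shape = 2.7+5/2 = 5.2, scale = 3.3+15.0/2 = 10.8).
Mode = β/(α+1) = 10.8/6.2 = 1.742.
Mean = β/(α−1) = 10.8/4.2 = 2.571.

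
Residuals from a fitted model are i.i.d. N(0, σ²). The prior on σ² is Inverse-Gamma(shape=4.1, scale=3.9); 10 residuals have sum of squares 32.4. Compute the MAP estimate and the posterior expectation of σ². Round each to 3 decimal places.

MAP: 1.990. Posterior mean: 2.481.

Posterior: Inverse-Gamma(shape = 4.1+10/2 = 9.1, scale = 3.9+32.4/2 = 20.1).
Mode = β/(α+1) = 20.1/10.1 = 1.990.
Mean = β/(α−1) = 20.1/8.1 = 2.481.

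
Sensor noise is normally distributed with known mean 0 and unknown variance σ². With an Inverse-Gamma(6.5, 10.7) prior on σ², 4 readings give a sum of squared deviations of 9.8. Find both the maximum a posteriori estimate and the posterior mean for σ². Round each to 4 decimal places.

MAP = 1.6421; posterior mean = 2.0800

Posterior: Inverse-Gamma(shape = 6.5+4/2 = 8.5, scale = 10.7+9.8/2 = 15.6).
Mode = β/(α+1) = 15.6/9.5 = 1.6421.
Mean = β/(α−1) = 15.6/7.5 = 2.0800.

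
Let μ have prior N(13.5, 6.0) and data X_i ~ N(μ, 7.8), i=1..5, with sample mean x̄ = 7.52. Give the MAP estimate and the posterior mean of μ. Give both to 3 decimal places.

MAP = 8.754, posterior mean = 8.754

Posterior for μ is Normal. Precision-weighted mean: (1/6.0·13.5 + 5/7.8·7.52) / (1/6.0 + 5/7.8) = 8.754.
A Normal posterior is symmetric, so mode = mean.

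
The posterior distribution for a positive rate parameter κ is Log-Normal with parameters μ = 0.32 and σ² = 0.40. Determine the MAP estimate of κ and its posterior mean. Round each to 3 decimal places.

MAP: 0.923. Posterior mean: 1.682.

Mode = exp(μ − σ²) = exp(-0.08) = 0.923.
Mean = exp(μ + σ²/2) = exp(0.520) = 1.682.
The posterior is right-skewed, so the mean exceeds the mode.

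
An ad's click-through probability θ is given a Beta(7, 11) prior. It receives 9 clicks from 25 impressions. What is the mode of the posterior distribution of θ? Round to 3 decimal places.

Posterior: Beta(7+9, 11+16) = Beta(16, 27).
Mode = (16−1)/(16+27−2) = 15/41 = 0.366.
Mean = 16/(16+27) = 16/43 = 0.372.
This is the posterior mode — the MAP estimate.

0.366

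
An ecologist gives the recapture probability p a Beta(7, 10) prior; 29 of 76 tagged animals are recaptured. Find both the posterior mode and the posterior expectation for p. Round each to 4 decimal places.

posterior mode = 0.3846, posterior expectation = 0.3871

Posterior: Beta(7+29, 10+47) = Beta(36, 57).
Mode = (36−1)/(36+57−2) = 35/91 = 0.3846.
Mean = 36/(36+57) = 36/93 = 0.3871.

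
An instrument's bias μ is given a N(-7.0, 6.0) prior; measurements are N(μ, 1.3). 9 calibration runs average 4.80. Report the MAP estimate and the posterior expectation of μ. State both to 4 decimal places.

Posterior for μ is Normal. Precision-weighted mean: (1/6.0·-7.0 + 9/1.3·4.80) / (1/6.0 + 9/1.3) = 4.5226.
A Normal posterior is symmetric, so mode = mean.

MAP = 4.5226; posterior mean = 4.5226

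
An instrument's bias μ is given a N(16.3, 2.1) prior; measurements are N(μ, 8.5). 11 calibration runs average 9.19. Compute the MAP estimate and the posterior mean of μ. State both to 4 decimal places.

MAP = 11.1025, posterior mean = 11.1025

Posterior for μ is Normal. Precision-weighted mean: (1/2.1·16.3 + 11/8.5·9.19) / (1/2.1 + 11/8.5) = 11.1025.
A Normal posterior is symmetric, so mode = mean.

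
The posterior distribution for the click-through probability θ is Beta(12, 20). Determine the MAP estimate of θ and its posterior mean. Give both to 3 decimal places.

MAP = 0.367; posterior mean = 0.375

Mode = (12−1)/(12+20−2) = 11/30 = 0.367.
Mean = 12/(12+20) = 12/32 = 0.375.
Right-skewed posterior ⇒ mode < mean.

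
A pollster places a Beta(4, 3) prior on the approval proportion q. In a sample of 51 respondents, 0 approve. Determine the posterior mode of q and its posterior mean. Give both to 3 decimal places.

Posterior: Beta(4+0, 3+51) = Beta(4, 54).
Mode = (4−1)/(4+54−2) = 3/56 = 0.054.
Mean = 4/(4+54) = 4/58 = 0.069.

MAP = 0.054; posterior mean = 0.069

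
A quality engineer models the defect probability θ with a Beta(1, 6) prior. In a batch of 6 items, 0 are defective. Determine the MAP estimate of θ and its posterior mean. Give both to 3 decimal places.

Posterior: Beta(1+0, 6+6) = Beta(1, 12).
Since α = 1 ≤ 1 and β > 1, the Beta density is monotone decreasing on [0,1]; the mode is at 0.
Mean = 1/(1+12) = 0.077.

MAP = 0.000, posterior mean = 0.077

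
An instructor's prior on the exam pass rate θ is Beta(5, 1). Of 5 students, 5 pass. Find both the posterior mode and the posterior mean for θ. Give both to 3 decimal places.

Posterior: Beta(5+5, 1+0) = Beta(10, 1).
Since β = 1 ≤ 1 and α > 1, the Beta density is monotone increasing on [0,1]; the mode is at 1.
Mean = 10/(10+1) = 0.909.

MAP = 1.000, posterior mean = 0.909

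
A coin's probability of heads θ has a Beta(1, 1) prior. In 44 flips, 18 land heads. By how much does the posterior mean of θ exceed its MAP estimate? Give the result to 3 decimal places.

0.004

Posterior: Beta(1+18, 1+26) = Beta(19, 27).
Mode = (19−1)/(19+27−2) = 18/44 = 0.409.
With a flat prior the MAP equals the MLE, 18/44.
Mean = 19/(19+27) = 19/46 = 0.413.
Difference = 0.413 − 0.409 = 0.004.
The posterior is right-skewed, so the mean exceeds the mode.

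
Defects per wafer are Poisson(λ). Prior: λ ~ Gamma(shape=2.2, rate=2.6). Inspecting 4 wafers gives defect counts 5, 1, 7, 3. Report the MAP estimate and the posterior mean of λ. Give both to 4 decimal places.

MAP = 2.6061; posterior mean = 2.7576

Σ counts = 16. Posterior: Gamma(shape = 2.2+16 = 18.2, rate = 2.6+4 = 6.6).
Mode = (α−1)/β = 17.2/6.6 = 2.6061.
Mean = α/β = 18.2/6.6 = 2.7576.
Mean > mode: the posterior has a right tail.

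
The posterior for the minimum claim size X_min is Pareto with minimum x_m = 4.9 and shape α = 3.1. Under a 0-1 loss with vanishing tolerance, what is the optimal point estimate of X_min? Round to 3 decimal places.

4.900

The Pareto density is strictly decreasing on [x_m, ∞), so the mode is x_m = 4.900.
Mean = α·x_m/(α−1) = 3.1·4.9/2.1 = 7.233.
This is the posterior mode — the MAP estimate.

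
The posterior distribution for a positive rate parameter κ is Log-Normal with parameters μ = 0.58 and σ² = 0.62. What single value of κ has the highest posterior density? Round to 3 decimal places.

0.961

Mode = exp(μ − σ²) = exp(-0.04) = 0.961.
Mean = exp(μ + σ²/2) = exp(0.890) = 2.435.
This is the posterior mode — the MAP estimate.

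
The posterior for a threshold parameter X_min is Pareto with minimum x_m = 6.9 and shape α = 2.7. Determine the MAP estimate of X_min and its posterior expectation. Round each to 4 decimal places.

The Pareto density is strictly decreasing on [x_m, ∞), so the mode is x_m = 6.9000.
Mean = α·x_m/(α−1) = 2.7·6.9/1.7 = 10.9588.
Mean > mode: the posterior has a right tail.

MAP = 6.9000, posterior mean = 10.9588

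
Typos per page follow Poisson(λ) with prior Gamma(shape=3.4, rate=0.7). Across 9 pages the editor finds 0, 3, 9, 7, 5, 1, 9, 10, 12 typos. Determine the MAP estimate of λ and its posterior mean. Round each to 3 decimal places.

Σ counts = 56. Posterior: Gamma(shape = 3.4+56 = 59.4, rate = 0.7+9 = 9.7).
Mode = (α−1)/β = 58.4/9.7 = 6.021.
Mean = α/β = 59.4/9.7 = 6.124.
Right-skewed posterior ⇒ mode < mean.

MAP estimate = 6.021, posterior mean = 6.124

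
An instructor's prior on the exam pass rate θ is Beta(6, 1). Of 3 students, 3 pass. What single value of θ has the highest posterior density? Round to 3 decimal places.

1.000

Posterior: Beta(6+3, 1+0) = Beta(9, 1).
Since β = 1 ≤ 1 and α > 1, the Beta density is monotone increasing on [0,1]; the mode is at 1.
Mean = 9/(9+1) = 0.900.
This is the posterior mode — the MAP estimate.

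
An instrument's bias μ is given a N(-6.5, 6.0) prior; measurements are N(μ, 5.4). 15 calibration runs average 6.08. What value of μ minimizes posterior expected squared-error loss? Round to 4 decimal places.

5.3679

Posterior for μ is Normal. Precision-weighted mean: (1/6.0·-6.5 + 15/5.4·6.08) / (1/6.0 + 15/5.4) = 5.3679.
A Normal posterior is symmetric, so mode = mean.
Squared-error loss ⇒ the optimal estimator is the posterior mean.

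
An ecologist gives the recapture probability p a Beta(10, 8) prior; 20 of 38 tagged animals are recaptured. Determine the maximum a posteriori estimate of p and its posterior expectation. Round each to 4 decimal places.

maximum a posteriori estimate = 0.5370, posterior expectation = 0.5357

Posterior: Beta(10+20, 8+18) = Beta(30, 26).
Mode = (30−1)/(30+26−2) = 29/54 = 0.5370.
Mean = 30/(30+26) = 30/56 = 0.5357.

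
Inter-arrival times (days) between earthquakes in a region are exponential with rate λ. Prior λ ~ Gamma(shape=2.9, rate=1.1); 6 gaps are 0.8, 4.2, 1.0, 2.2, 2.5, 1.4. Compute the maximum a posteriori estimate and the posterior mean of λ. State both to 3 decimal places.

λ_MAP = 0.598, E[λ|data] = 0.674

Σ times = 12.1. Posterior: Gamma(shape = 2.9+6 = 8.9, rate = 1.1+12.1 = 13.2).
Mode = (α−1)/β = 7.9/13.2 = 0.598.
Mean = α/β = 8.9/13.2 = 0.674.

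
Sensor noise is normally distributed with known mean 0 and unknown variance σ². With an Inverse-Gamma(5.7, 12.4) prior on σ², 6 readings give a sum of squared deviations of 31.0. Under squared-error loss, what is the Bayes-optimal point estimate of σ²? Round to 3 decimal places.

Posterior: Inverse-Gamma(shape = 5.7+6/2 = 8.7, scale = 12.4+31.0/2 = 27.9).
Mode = β/(α+1) = 27.9/9.7 = 2.876.
Mean = β/(α−1) = 27.9/7.7 = 3.623.
Squared-error loss ⇒ the optimal estimator is the posterior mean.

3.623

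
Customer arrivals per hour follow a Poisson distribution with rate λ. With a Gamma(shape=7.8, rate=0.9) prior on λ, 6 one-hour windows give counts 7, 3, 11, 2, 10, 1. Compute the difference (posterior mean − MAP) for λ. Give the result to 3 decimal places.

Σ counts = 34. Posterior: Gamma(shape = 7.8+34 = 41.8, rate = 0.9+6 = 6.9).
Mode = (α−1)/β = 40.8/6.9 = 5.913.
Mean = α/β = 41.8/6.9 = 6.058.
Difference = 6.058 − 5.913 = 0.145.
Right-skewed posterior ⇒ mode < mean.

0.145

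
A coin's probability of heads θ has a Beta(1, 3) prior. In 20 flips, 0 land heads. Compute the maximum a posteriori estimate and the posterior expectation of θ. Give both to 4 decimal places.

Posterior: Beta(1+0, 3+20) = Beta(1, 23).
Since α = 1 ≤ 1 and β > 1, the Beta density is monotone decreasing on [0,1]; the mode is at 0.
Mean = 1/(1+23) = 0.0417.

maximum a posteriori estimate = 0.0000, posterior expectation = 0.0417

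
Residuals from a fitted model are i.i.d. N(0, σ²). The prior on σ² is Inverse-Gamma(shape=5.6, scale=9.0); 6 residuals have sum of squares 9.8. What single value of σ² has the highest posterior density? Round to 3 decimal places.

Posterior: Inverse-Gamma(shape = 5.6+6/2 = 8.6, scale = 9.0+9.8/2 = 13.9).
Mode = β/(α+1) = 13.9/9.6 = 1.448.
Mean = β/(α−1) = 13.9/7.6 = 1.829.
This is the posterior mode — the MAP estimate.

1.448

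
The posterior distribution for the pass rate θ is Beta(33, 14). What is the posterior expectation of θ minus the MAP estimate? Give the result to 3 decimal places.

Mode = (33−1)/(33+14−2) = 32/45 = 0.711.
Mean = 33/(33+14) = 33/47 = 0.702.
Difference = 0.702 − 0.711 = -0.009.

-0.009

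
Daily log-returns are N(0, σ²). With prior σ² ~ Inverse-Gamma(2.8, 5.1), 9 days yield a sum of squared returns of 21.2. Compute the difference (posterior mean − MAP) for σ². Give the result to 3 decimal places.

0.600

Posterior: Inverse-Gamma(shape = 2.8+9/2 = 7.3, scale = 5.1+21.2/2 = 15.7).
Mode = β/(α+1) = 15.7/8.3 = 1.892.
Mean = β/(α−1) = 15.7/6.3 = 2.492.
Difference = 2.492 − 1.892 = 0.600.
The mean is pulled above the mode by the posterior's right skew.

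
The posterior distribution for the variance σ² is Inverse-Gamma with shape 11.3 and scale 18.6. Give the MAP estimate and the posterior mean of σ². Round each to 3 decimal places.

Mode = β/(α+1) = 18.6/12.3 = 1.512.
Mean = β/(α−1) = 18.6/10.3 = 1.806.
The mean is pulled above the mode by the posterior's right skew.

MAP = 1.512; posterior mean = 1.806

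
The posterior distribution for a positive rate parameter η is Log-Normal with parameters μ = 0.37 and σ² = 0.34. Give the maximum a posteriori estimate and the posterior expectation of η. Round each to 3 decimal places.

Mode = exp(μ − σ²) = exp(0.03) = 1.030.
Mean = exp(μ + σ²/2) = exp(0.540) = 1.716.
The mean is pulled above the mode by the posterior's right skew.

MAP = 1.030; posterior mean = 1.716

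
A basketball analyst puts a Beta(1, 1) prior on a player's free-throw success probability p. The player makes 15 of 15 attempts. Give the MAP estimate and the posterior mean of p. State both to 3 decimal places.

MAP estimate = 1.000, posterior mean = 0.941

Posterior: Beta(1+15, 1+0) = Beta(16, 1).
Since β = 1 ≤ 1 and α > 1, the Beta density is monotone increasing on [0,1]; the mode is at 1.
Mean = 16/(16+1) = 0.941.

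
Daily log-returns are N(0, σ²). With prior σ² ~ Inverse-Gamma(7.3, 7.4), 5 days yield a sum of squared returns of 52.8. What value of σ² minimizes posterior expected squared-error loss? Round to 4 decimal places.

Posterior: Inverse-Gamma(shape = 7.3+5/2 = 9.8, scale = 7.4+52.8/2 = 33.8).
Mode = β/(α+1) = 33.8/10.8 = 3.1296.
Mean = β/(α−1) = 33.8/8.8 = 3.8409.
Squared-error loss ⇒ the optimal estimator is the posterior mean.

3.8409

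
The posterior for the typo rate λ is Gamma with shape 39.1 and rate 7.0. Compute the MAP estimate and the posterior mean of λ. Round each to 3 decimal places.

Mode = (α−1)/β = 38.1/7.0 = 5.443.
Mean = α/β = 39.1/7.0 = 5.586.

MAP = 5.443, posterior mean = 5.586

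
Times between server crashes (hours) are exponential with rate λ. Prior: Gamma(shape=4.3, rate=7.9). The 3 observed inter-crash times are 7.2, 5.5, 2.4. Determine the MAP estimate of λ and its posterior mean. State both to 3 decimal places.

MAP estimate = 0.274, posterior mean = 0.317

Σ times = 15.1. Posterior: Gamma(shape = 4.3+3 = 7.3, rate = 7.9+15.1 = 23.0).
Mode = (α−1)/β = 6.3/23.0 = 0.274.
Mean = α/β = 7.3/23.0 = 0.317.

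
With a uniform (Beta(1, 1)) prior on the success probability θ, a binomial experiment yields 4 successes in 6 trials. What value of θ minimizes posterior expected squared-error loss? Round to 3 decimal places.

Posterior: Beta(1+4, 1+2) = Beta(5, 3).
Mode = (5−1)/(5+3−2) = 4/6 = 0.667.
With a flat prior the MAP equals the MLE, 4/6.
Mean = 5/(5+3) = 5/8 = 0.625.
Squared-error loss ⇒ the optimal estimator is the posterior mean.

0.625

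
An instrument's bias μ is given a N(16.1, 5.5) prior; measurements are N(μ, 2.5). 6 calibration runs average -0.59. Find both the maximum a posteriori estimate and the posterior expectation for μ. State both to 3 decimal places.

MAP = 0.585, posterior mean = 0.585

Posterior for μ is Normal. Precision-weighted mean: (1/5.5·16.1 + 6/2.5·-0.59) / (1/5.5 + 6/2.5) = 0.585.
A Normal posterior is symmetric, so mode = mean.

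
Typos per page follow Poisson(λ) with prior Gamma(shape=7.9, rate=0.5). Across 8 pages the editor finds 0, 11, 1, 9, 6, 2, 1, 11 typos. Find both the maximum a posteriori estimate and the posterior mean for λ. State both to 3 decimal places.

Σ counts = 41. Posterior: Gamma(shape = 7.9+41 = 48.9, rate = 0.5+8 = 8.5).
Mode = (α−1)/β = 47.9/8.5 = 5.635.
Mean = α/β = 48.9/8.5 = 5.753.
The posterior is right-skewed, so the mean exceeds the mode.

maximum a posteriori estimate = 5.635, posterior mean = 5.753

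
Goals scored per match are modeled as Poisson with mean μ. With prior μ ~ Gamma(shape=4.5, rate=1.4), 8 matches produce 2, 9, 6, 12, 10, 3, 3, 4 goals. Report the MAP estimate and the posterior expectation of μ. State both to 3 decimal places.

MAP = 5.585; posterior mean = 5.691

Σ counts = 49. Posterior: Gamma(shape = 4.5+49 = 53.5, rate = 1.4+8 = 9.4).
Mode = (α−1)/β = 52.5/9.4 = 5.585.
Mean = α/β = 53.5/9.4 = 5.691.
The mean is pulled above the mode by the posterior's right skew.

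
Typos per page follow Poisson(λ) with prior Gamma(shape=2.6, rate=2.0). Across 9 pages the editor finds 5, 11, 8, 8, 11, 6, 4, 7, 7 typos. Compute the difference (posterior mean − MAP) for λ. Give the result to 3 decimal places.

0.091

Σ counts = 67. Posterior: Gamma(shape = 2.6+67 = 69.6, rate = 2.0+9 = 11.0).
Mode = (α−1)/β = 68.6/11.0 = 6.236.
Mean = α/β = 69.6/11.0 = 6.327.
Difference = 6.327 − 6.236 = 0.091.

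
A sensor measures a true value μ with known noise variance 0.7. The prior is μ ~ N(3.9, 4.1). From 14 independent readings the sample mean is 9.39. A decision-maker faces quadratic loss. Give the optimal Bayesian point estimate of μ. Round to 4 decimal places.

9.3239

Posterior for μ is Normal. Precision-weighted mean: (1/4.1·3.9 + 14/0.7·9.39) / (1/4.1 + 14/0.7) = 9.3239.
A Normal posterior is symmetric, so mode = mean.
Quadratic loss ⇒ the optimal estimator is the posterior mean.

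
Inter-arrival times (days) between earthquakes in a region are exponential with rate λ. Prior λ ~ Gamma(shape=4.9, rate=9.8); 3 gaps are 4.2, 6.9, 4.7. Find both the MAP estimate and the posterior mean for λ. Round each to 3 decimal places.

Σ times = 15.8. Posterior: Gamma(shape = 4.9+3 = 7.9, rate = 9.8+15.8 = 25.6).
Mode = (α−1)/β = 6.9/25.6 = 0.270.
Mean = α/β = 7.9/25.6 = 0.309.

λ_MAP = 0.270, E[λ|data] = 0.309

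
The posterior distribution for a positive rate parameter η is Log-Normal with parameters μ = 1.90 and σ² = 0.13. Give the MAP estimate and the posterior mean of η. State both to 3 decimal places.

MAP = 5.871, posterior mean = 7.135

Mode = exp(μ − σ²) = exp(1.77) = 5.871.
Mean = exp(μ + σ²/2) = exp(1.965) = 7.135.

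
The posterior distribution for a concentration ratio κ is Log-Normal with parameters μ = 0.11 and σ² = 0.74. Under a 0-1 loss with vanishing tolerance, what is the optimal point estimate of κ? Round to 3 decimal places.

Mode = exp(μ − σ²) = exp(-0.63) = 0.533.
Mean = exp(μ + σ²/2) = exp(0.480) = 1.616.
This is the posterior mode — the MAP estimate.

0.533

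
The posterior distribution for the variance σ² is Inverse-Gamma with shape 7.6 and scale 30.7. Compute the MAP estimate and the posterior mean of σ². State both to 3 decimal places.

Mode = β/(α+1) = 30.7/8.6 = 3.570.
Mean = β/(α−1) = 30.7/6.6 = 4.652.

MAP = 3.570; posterior mean = 4.652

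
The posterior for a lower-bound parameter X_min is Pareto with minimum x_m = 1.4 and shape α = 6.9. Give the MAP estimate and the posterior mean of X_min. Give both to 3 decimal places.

The Pareto density is strictly decreasing on [x_m, ∞), so the mode is x_m = 1.400.
Mean = α·x_m/(α−1) = 6.9·1.4/5.9 = 1.637.

X_min_MAP = 1.400, E[X_min|data] = 1.637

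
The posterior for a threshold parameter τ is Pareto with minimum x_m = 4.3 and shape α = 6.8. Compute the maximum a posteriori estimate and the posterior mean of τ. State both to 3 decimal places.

The Pareto density is strictly decreasing on [x_m, ∞), so the mode is x_m = 4.300.
Mean = α·x_m/(α−1) = 6.8·4.3/5.8 = 5.041.
The posterior is right-skewed, so the mean exceeds the mode.

MAP = 4.300, posterior mean = 5.041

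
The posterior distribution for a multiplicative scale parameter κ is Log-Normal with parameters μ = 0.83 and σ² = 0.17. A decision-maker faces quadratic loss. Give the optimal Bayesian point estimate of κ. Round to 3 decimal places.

Mode = exp(μ − σ²) = exp(0.66) = 1.935.
Mean = exp(μ + σ²/2) = exp(0.915) = 2.497.
Quadratic loss ⇒ the optimal estimator is the posterior mean.

2.497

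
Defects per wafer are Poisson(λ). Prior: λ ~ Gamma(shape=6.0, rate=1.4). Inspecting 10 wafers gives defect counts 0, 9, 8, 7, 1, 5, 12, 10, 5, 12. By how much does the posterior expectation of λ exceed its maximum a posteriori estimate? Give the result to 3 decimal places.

Σ counts = 69. Posterior: Gamma(shape = 6.0+69 = 75.0, rate = 1.4+10 = 11.4).
Mode = (α−1)/β = 74.0/11.4 = 6.491.
Mean = α/β = 75.0/11.4 = 6.579.
Difference = 6.579 − 6.491 = 0.088.
The mean is pulled above the mode by the posterior's right skew.

0.088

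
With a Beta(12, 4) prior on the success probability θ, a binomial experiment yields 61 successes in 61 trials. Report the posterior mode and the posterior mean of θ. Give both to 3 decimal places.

MAP = 0.960; posterior mean = 0.948

Posterior: Beta(12+61, 4+0) = Beta(73, 4).
Mode = (73−1)/(73+4−2) = 72/75 = 0.960.
Mean = 73/(73+4) = 73/77 = 0.948.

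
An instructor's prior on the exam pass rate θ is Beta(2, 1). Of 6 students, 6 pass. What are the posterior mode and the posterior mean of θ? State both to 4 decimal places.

Posterior: Beta(2+6, 1+0) = Beta(8, 1).
Since β = 1 ≤ 1 and α > 1, the Beta density is monotone increasing on [0,1]; the mode is at 1.
Mean = 8/(8+1) = 0.8889.
The posterior is left-skewed, so the mode exceeds the mean.

posterior mode = 1.0000, posterior mean = 0.8889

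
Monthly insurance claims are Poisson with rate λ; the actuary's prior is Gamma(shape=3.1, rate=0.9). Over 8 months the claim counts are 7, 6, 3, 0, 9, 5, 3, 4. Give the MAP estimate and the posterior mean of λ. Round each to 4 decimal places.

MAP: 4.3933. Posterior mean: 4.5056.

Σ counts = 37. Posterior: Gamma(shape = 3.1+37 = 40.1, rate = 0.9+8 = 8.9).
Mode = (α−1)/β = 39.1/8.9 = 4.3933.
Mean = α/β = 40.1/8.9 = 4.5056.
Mean > mode: the posterior has a right tail.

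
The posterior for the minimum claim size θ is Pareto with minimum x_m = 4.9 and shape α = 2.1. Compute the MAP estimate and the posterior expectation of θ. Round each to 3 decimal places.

MAP estimate = 4.900, posterior expectation = 9.355

The Pareto density is strictly decreasing on [x_m, ∞), so the mode is x_m = 4.900.
Mean = α·x_m/(α−1) = 2.1·4.9/1.1 = 9.355.
Right-skewed posterior ⇒ mode < mean.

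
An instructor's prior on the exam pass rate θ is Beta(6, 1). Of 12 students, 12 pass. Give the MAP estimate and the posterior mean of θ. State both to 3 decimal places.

Posterior: Beta(6+12, 1+0) = Beta(18, 1).
Since β = 1 ≤ 1 and α > 1, the Beta density is monotone increasing on [0,1]; the mode is at 1.
Mean = 18/(18+1) = 0.947.

MAP = 1.000; posterior mean = 0.947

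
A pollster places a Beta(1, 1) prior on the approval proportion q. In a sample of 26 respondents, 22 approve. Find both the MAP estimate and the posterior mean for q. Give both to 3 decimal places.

MAP = 0.846, posterior mean = 0.821

Posterior: Beta(1+22, 1+4) = Beta(23, 5).
Mode = (23−1)/(23+5−2) = 22/26 = 0.846.
Mean = 23/(23+5) = 23/28 = 0.821.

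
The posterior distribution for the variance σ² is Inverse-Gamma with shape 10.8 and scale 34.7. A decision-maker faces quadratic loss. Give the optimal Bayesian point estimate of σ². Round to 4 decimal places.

Mode = β/(α+1) = 34.7/11.8 = 2.9407.
Mean = β/(α−1) = 34.7/9.8 = 3.5408.
Quadratic loss ⇒ the optimal estimator is the posterior mean.

3.5408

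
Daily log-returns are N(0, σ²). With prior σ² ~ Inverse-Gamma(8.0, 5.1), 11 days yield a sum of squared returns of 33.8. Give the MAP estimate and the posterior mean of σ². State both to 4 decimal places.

MAP estimate = 1.5172, posterior mean = 1.7600

Posterior: Inverse-Gamma(shape = 8.0+11/2 = 13.5, scale = 5.1+33.8/2 = 22.0).
Mode = β/(α+1) = 22.0/14.5 = 1.5172.
Mean = β/(α−1) = 22.0/12.5 = 1.7600.
The mean is pulled above the mode by the posterior's right skew.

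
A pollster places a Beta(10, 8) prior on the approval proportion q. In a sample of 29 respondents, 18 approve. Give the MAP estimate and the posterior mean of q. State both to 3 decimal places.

Posterior: Beta(10+18, 8+11) = Beta(28, 19).
Mode = (28−1)/(28+19−2) = 27/45 = 0.600.
Mean = 28/(28+19) = 28/47 = 0.596.

MAP: 0.600. Posterior mean: 0.596.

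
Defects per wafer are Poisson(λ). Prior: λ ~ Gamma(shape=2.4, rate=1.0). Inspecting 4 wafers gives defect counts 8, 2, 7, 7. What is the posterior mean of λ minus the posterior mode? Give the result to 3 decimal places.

0.200

Σ counts = 24. Posterior: Gamma(shape = 2.4+24 = 26.4, rate = 1.0+4 = 5.0).
Mode = (α−1)/β = 25.4/5.0 = 5.080.
Mean = α/β = 26.4/5.0 = 5.280.
Difference = 5.280 − 5.080 = 0.200.
Mean > mode: the posterior has a right tail.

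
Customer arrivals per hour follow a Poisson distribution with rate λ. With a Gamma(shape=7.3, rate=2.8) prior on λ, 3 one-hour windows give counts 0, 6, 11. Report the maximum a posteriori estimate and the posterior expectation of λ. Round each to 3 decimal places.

Σ counts = 17. Posterior: Gamma(shape = 7.3+17 = 24.3, rate = 2.8+3 = 5.8).
Mode = (α−1)/β = 23.3/5.8 = 4.017.
Mean = α/β = 24.3/5.8 = 4.190.
The mean is pulled above the mode by the posterior's right skew.

maximum a posteriori estimate = 4.017, posterior expectation = 4.190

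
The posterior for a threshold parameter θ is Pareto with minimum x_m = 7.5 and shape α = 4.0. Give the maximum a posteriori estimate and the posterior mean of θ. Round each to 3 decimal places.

MAP = 7.500; posterior mean = 10.000

The Pareto density is strictly decreasing on [x_m, ∞), so the mode is x_m = 7.500.
Mean = α·x_m/(α−1) = 4.0·7.5/3.0 = 10.000.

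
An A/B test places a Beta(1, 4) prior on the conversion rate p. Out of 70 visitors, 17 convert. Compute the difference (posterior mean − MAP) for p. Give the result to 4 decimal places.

0.0071

Posterior: Beta(1+17, 4+53) = Beta(18, 57).
Mode = (18−1)/(18+57−2) = 17/73 = 0.2329.
Mean = 18/(18+57) = 18/75 = 0.2400.
Difference = 0.2400 − 0.2329 = 0.0071.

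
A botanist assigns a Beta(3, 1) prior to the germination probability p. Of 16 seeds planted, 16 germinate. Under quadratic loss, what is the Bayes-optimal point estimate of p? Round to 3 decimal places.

0.950

Posterior: Beta(3+16, 1+0) = Beta(19, 1).
Since β = 1 ≤ 1 and α > 1, the Beta density is monotone increasing on [0,1]; the mode is at 1.
Mean = 19/(19+1) = 0.950.
Quadratic loss ⇒ the optimal estimator is the posterior mean.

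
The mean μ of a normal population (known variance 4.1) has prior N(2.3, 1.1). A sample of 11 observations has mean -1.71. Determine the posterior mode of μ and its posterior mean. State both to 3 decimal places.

MAP: -0.695. Posterior mean: -0.695.

Posterior for μ is Normal. Precision-weighted mean: (1/1.1·2.3 + 11/4.1·-1.71) / (1/1.1 + 11/4.1) = -0.695.
A Normal posterior is symmetric, so mode = mean.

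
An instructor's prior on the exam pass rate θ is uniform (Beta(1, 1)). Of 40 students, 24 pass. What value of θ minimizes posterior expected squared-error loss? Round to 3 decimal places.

0.595

Posterior: Beta(1+24, 1+16) = Beta(25, 17).
Mode = (25−1)/(25+17−2) = 24/40 = 0.600.
With a flat prior the MAP equals the MLE, 24/40.
Mean = 25/(25+17) = 25/42 = 0.595.
Squared-error loss ⇒ the optimal estimator is the posterior mean.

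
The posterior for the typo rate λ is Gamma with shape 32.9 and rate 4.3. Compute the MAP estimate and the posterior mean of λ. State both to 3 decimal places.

MAP = 7.419; posterior mean = 7.651

Mode = (α−1)/β = 31.9/4.3 = 7.419.
Mean = α/β = 32.9/4.3 = 7.651.
The posterior is right-skewed, so the mean exceeds the mode.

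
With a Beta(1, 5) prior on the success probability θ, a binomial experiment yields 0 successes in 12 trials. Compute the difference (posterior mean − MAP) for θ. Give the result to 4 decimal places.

0.0556

Posterior: Beta(1+0, 5+12) = Beta(1, 17).
Since α = 1 ≤ 1 and β > 1, the Beta density is monotone decreasing on [0,1]; the mode is at 0.
Mean = 1/(1+17) = 0.0556.
Difference = 0.0556 − 0.0000 = 0.0556.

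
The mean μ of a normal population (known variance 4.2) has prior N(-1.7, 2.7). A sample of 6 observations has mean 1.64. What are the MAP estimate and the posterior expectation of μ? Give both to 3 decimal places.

Posterior for μ is Normal. Precision-weighted mean: (1/2.7·-1.7 + 6/4.2·1.64) / (1/2.7 + 6/4.2) = 0.952.
A Normal posterior is symmetric, so mode = mean.

MAP estimate = 0.952, posterior expectation = 0.952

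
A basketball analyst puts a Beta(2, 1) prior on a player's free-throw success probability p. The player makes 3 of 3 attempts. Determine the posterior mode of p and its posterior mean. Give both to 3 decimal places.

Posterior: Beta(2+3, 1+0) = Beta(5, 1).
Since β = 1 ≤ 1 and α > 1, the Beta density is monotone increasing on [0,1]; the mode is at 1.
Mean = 5/(5+1) = 0.833.
The mean is pulled below the mode by the posterior's left skew.

MAP: 1.000. Posterior mean: 0.833.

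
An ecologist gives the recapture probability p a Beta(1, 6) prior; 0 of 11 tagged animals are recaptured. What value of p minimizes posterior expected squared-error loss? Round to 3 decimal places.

0.056

Posterior: Beta(1+0, 6+11) = Beta(1, 17).
Since α = 1 ≤ 1 and β > 1, the Beta density is monotone decreasing on [0,1]; the mode is at 0.
Mean = 1/(1+17) = 0.056.
Squared-error loss ⇒ the optimal estimator is the posterior mean.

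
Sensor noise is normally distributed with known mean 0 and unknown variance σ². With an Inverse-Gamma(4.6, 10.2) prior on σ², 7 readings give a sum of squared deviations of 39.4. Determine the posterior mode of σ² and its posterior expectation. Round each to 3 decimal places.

Posterior: Inverse-Gamma(shape = 4.6+7/2 = 8.1, scale = 10.2+39.4/2 = 29.9).
Mode = β/(α+1) = 29.9/9.1 = 3.286.
Mean = β/(α−1) = 29.9/7.1 = 4.211.
The mean is pulled above the mode by the posterior's right skew.

posterior mode = 3.286, posterior expectation = 4.211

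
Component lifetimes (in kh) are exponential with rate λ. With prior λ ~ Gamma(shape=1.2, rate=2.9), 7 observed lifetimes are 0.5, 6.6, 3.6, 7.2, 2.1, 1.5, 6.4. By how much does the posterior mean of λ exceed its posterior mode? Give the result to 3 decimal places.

Σ times = 27.9. Posterior: Gamma(shape = 1.2+7 = 8.2, rate = 2.9+27.9 = 30.8).
Mode = (α−1)/β = 7.2/30.8 = 0.234.
Mean = α/β = 8.2/30.8 = 0.266.
Difference = 0.266 − 0.234 = 0.032.

0.032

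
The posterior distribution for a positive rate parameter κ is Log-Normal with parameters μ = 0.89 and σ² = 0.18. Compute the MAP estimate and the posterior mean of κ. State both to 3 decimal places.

MAP: 2.034. Posterior mean: 2.664.

Mode = exp(μ − σ²) = exp(0.71) = 2.034.
Mean = exp(μ + σ²/2) = exp(0.980) = 2.664.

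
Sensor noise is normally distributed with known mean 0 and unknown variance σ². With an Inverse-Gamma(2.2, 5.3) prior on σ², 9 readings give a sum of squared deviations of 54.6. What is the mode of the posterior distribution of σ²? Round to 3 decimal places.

4.234

Posterior: Inverse-Gamma(shape = 2.2+9/2 = 6.7, scale = 5.3+54.6/2 = 32.6).
Mode = β/(α+1) = 32.6/7.7 = 4.234.
Mean = β/(α−1) = 32.6/5.7 = 5.719.
This is the posterior mode — the MAP estimate.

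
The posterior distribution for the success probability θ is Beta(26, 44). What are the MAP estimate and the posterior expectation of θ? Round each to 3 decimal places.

θ_MAP = 0.368, E[θ|data] = 0.371

Mode = (26−1)/(26+44−2) = 25/68 = 0.368.
Mean = 26/(26+44) = 26/70 = 0.371.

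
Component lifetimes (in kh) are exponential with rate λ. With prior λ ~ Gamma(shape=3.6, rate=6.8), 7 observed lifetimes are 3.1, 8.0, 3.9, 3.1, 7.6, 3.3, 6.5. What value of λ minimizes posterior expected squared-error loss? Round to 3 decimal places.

Σ times = 35.5. Posterior: Gamma(shape = 3.6+7 = 10.6, rate = 6.8+35.5 = 42.3).
Mode = (α−1)/β = 9.6/42.3 = 0.227.
Mean = α/β = 10.6/42.3 = 0.251.
Squared-error loss ⇒ the optimal estimator is the posterior mean.

0.251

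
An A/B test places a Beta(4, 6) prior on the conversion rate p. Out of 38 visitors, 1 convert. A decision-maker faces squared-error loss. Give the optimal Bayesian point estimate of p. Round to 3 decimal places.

Posterior: Beta(4+1, 6+37) = Beta(5, 43).
Mode = (5−1)/(5+43−2) = 4/46 = 0.087.
Mean = 5/(5+43) = 5/48 = 0.104.
Squared-error loss ⇒ the optimal estimator is the posterior mean.

0.104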